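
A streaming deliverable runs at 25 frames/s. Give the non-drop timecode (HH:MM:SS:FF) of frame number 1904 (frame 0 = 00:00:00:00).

1904 ÷ 25 = 76 full seconds, remainder 4 frames.
76 s = 0 h 1 min 16 s.
Timecode: 00:01:16:04.

00:01:16:04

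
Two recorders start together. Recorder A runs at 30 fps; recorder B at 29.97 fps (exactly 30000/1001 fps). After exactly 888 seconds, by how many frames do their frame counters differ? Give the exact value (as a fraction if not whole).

A emits 30 × 888 = 26640 frames; B emits 30000/1001 × 888 = 26640000/1001.
Difference = 26640/1001 frames (≈ 26.6134); B is behind A.

26640/1001 frames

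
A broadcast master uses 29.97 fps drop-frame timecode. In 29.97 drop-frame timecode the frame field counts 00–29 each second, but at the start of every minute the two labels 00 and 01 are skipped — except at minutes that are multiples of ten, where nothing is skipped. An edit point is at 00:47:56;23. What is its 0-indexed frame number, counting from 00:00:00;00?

86217

As if non-drop at 30 labels/s: (0 × 3600 + 47 × 60 + 56) × 30 + 23 = 86303.
Minute boundaries passed: 47; those not divisible by 10: 47 − 4 = 43; dropped labels = 2 × 43 = 86.
Actual frame index = 86303 − 86 = 86217.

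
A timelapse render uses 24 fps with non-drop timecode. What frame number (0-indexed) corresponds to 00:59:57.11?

Total seconds to the label: (0 × 3600 + 59 × 60 + 57) = 3597.
Frame index = 3597 × 24 + 11 = 86339.

86339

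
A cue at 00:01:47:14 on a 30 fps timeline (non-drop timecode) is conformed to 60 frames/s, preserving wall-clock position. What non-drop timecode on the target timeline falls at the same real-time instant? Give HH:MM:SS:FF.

Source frame index: (0×3600 + 1×60 + 47) × 30 + 14 = 3224.
Real time: 3224 / (30) = 1612/15 s.
Target frame: (1612/15) × (60) = 6448.
At 60 labels/s: frame 6448 → 00:01:47:28.

00:01:47:28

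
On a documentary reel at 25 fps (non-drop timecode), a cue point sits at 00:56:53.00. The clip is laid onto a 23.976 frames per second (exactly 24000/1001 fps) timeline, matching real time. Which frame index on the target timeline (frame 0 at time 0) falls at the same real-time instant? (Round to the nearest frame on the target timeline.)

frame 81830

Source frame index: (0×3600 + 56×60 + 53) × 25 + 0 = 85325.
Real time: 85325 / (25) = 3413 s.
Target frame: (3413) × (24000/1001) = 81912000/1001 ≈ 81830.170 → 81830.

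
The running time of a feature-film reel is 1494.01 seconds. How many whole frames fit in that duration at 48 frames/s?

Frames = 1494.01 × 48 = 1792812/25 ≈ 71712.4800.
Complete frames: 71712.

71712 frames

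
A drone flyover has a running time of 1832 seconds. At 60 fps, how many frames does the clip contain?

Frames = 1832 × 60 = 109920.

109920 frames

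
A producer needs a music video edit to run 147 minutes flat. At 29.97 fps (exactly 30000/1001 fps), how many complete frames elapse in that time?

264335 frames

147 min = 8820 s.
Frames = 8820 × 30000/1001 = 37800000/143 ≈ 264335.6643.
Complete frames: 264335.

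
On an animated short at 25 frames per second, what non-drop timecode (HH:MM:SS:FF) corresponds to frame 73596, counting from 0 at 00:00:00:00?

73596 ÷ 25 = 2943 full seconds, remainder 21 frames.
2943 s = 0 h 49 min 3 s.
Timecode: 00:49:03:21.

00:49:03:21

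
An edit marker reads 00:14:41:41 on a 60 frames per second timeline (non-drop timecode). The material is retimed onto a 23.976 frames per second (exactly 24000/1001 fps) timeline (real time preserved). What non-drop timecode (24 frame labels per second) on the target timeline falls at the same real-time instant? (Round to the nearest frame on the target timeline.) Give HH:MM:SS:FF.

Source frame index: (0×3600 + 14×60 + 41) × 60 + 41 = 52901.
Real time: 52901 / (60) = 52901/60 s.
Target frame: (52901/60) × (24000/1001) = 21160400/1001 ≈ 21139.261 → 21139.
At 24 labels/s: frame 21139 → 00:14:40:19.

00:14:40:19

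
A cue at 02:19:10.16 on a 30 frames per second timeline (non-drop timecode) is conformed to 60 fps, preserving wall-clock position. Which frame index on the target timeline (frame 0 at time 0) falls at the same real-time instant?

frame 501032

Source frame index: (2×3600 + 19×60 + 10) × 30 + 16 = 250516.
Real time: 250516 / (30) = 125258/15 s.
Target frame: (125258/15) × (60) = 501032.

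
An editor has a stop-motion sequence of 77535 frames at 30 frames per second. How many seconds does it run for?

2584.5 seconds

Running time = 77535 / (30) = 2584.5 s.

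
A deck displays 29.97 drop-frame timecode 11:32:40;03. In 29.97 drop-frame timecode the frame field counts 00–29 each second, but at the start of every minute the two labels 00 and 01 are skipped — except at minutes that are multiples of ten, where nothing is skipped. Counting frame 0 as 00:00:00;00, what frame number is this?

As if non-drop at 30 labels/s: (11 × 3600 + 32 × 60 + 40) × 30 + 3 = 1246803.
Minute boundaries passed: 692; those not divisible by 10: 692 − 69 = 623; dropped labels = 2 × 623 = 1246.
Actual frame index = 1246803 − 1246 = 1245557.

1245557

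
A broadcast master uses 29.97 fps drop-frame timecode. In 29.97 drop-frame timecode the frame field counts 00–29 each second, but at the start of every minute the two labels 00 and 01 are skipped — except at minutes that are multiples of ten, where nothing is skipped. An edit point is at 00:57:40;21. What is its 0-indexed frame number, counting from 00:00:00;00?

103717

As if non-drop at 30 labels/s: (0 × 3600 + 57 × 60 + 40) × 30 + 21 = 103821.
Minute boundaries passed: 57; those not divisible by 10: 57 − 5 = 52; dropped labels = 2 × 52 = 104.
Actual frame index = 103821 − 104 = 103717.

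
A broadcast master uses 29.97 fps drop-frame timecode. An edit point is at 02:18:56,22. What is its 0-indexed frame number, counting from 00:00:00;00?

As if non-drop at 30 labels/s: (2 × 3600 + 18 × 60 + 56) × 30 + 22 = 250102.
Minute boundaries passed: 138; those not divisible by 10: 138 − 13 = 125; dropped labels = 2 × 125 = 250.
Actual frame index = 250102 − 250 = 249852.

249852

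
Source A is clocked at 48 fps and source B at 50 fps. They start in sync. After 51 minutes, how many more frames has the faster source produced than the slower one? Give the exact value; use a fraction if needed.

6120 frames

51 min = 3060 s.
A emits 48 × 3060 = 146880 frames; B emits 50 × 3060 = 153000.
Difference = 6120 frames; B is ahead of A.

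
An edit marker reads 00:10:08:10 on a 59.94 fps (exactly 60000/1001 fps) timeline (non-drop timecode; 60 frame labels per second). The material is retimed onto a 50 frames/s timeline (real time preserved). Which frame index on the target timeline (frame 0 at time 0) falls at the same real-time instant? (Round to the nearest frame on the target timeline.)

Source frame index: (0×3600 + 10×60 + 8) × 60 + 10 = 36490.
Real time: 36490 / (60000/1001) = 3652649/6000 s.
Target frame: (3652649/6000) × (50) = 3652649/120 ≈ 30438.742 → 30439.

frame 30439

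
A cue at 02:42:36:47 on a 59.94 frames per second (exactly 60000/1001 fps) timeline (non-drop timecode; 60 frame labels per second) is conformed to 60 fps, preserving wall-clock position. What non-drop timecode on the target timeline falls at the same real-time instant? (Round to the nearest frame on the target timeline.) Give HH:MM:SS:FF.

02:42:46:32

Source frame index: (2×3600 + 42×60 + 36) × 60 + 47 = 585407.
Real time: 585407 / (60000/1001) = 585992407/60000 s.
Target frame: (585992407/60000) × (60) = 585992407/1000 ≈ 585992.407 → 585992.
At 60 labels/s: frame 585992 → 02:42:46:32.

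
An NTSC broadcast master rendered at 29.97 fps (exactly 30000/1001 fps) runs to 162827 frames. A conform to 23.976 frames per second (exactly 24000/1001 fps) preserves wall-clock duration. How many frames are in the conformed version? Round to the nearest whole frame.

Frames at target rate = 162827 × (24000/1001) / (30000/1001) = 651308/5 ≈ 130261.600.
Nearest whole frame: 130262.

130262 frames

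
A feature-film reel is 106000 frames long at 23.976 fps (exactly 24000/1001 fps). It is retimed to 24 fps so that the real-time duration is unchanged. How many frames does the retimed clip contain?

106106 frames

Target frames = source frames × (target rate / source rate) = 106000 × (24)/(24000/1001) = 106000 × 1001/1000 = 106106.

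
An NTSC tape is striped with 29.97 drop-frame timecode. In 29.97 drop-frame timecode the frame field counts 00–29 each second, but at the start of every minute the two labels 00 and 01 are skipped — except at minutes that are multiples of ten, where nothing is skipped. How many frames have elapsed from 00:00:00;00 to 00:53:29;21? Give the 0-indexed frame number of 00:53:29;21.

As if non-drop at 30 labels/s: (0 × 3600 + 53 × 60 + 29) × 30 + 21 = 96291.
Minute boundaries passed: 53; those not divisible by 10: 53 − 5 = 48; dropped labels = 2 × 48 = 96.
Actual frame index = 96291 − 96 = 96195.

96195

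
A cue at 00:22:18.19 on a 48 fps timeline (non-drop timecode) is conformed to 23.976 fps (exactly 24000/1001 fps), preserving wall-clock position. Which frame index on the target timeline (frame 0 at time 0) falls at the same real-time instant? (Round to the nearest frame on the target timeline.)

frame 32089

Source frame index: (0×3600 + 22×60 + 18) × 48 + 19 = 64243.
Real time: 64243 / (48) = 64243/48 s.
Target frame: (64243/48) × (24000/1001) = 32121500/1001 ≈ 32089.411 → 32089.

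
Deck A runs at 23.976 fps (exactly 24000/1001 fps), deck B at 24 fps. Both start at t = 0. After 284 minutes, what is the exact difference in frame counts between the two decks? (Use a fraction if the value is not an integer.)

284 min = 17040 s.
A emits 24000/1001 × 17040 = 408960000/1001 frames; B emits 24 × 17040 = 408960.
Difference = 408960/1001 frames (≈ 408.5514); B is ahead of A.

408960/1001 frames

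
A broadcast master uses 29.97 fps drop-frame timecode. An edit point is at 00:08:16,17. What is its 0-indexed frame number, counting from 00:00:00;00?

14881

Complete 10-minute blocks: 0, each 17982 frames → 0.
Remaining 8 whole minutes in the current block: 1800 + 7 × 1798 = 14386 frames.
Within the current minute: 16 × 30 + 17 − 2 = 495 (labels ;00/;01 skipped at this minute). Total = 0 + 14386 + 495 = 14881.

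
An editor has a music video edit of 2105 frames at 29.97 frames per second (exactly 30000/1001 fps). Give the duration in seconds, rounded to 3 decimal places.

70.237 seconds

Running time = 2105 × 1001/30000 = 421421/6000 s ≈ 70.237 s.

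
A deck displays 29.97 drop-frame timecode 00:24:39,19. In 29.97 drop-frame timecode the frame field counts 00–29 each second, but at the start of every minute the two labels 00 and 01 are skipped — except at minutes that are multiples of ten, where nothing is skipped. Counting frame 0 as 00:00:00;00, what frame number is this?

As if non-drop at 30 labels/s: (0 × 3600 + 24 × 60 + 39) × 30 + 19 = 44389.
Minute boundaries passed: 24; those not divisible by 10: 24 − 2 = 22; dropped labels = 2 × 22 = 44.
Actual frame index = 44389 − 44 = 44345.

44345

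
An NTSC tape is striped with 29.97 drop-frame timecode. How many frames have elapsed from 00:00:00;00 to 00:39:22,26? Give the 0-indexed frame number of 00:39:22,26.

Complete 10-minute blocks: 3, each 17982 frames → 53946.
Remaining 9 whole minutes in the current block: 1800 + 8 × 1798 = 16184 frames.
Within the current minute: 22 × 30 + 26 − 2 = 684 (labels ;00/;01 skipped at this minute). Total = 53946 + 16184 + 684 = 70814.

70814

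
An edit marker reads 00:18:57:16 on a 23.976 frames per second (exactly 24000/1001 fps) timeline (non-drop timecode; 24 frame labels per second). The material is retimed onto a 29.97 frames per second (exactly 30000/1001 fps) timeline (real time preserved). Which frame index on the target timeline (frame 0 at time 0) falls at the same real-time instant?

frame 34130

Source frame index: (0×3600 + 18×60 + 57) × 24 + 16 = 27304.
Real time: 27304 / (24000/1001) = 3416413/3000 s.
Target frame: (3416413/3000) × (30000/1001) = 34130.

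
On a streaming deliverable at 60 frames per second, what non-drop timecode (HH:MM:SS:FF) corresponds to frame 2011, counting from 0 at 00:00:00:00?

00:00:33:31

2011 ÷ 60 = 33 full seconds, remainder 31 frames.
33 s = 0 h 0 min 33 s.
Timecode: 00:00:33:31.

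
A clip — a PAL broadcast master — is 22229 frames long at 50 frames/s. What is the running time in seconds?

444.58 seconds

Running time = 22229 / (50) = 444.58 s.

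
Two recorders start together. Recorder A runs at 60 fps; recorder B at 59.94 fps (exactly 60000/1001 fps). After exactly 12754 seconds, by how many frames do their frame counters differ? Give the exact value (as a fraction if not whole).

109320/143 frames

A emits 60 × 12754 = 765240 frames; B emits 60000/1001 × 12754 = 109320000/143.
Difference = 109320/143 frames (≈ 764.4755); B is behind A.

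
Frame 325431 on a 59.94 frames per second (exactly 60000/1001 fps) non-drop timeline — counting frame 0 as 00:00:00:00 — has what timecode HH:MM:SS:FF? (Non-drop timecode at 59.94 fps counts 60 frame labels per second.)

01:30:23:51

325431 ÷ 60 = 5423 full seconds, remainder 51 frames.
5423 s = 1 h 30 min 23 s.
Timecode: 01:30:23:51.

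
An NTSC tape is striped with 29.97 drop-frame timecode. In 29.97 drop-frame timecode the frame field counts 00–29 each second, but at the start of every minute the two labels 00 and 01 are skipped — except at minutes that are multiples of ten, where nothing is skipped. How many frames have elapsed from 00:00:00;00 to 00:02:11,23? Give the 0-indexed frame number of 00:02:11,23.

Complete 10-minute blocks: 0, each 17982 frames → 0.
Remaining 2 whole minutes in the current block: 1800 + 1 × 1798 = 3598 frames.
Within the current minute: 11 × 30 + 23 − 2 = 351 (labels ;00/;01 skipped at this minute). Total = 0 + 3598 + 351 = 3949.

3949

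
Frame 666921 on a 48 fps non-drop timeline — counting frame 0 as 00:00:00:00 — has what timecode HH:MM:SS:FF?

03:51:34:09

666921 ÷ 48 = 13894 full seconds, remainder 9 frames.
13894 s = 3 h 51 min 34 s.
Timecode: 03:51:34:09.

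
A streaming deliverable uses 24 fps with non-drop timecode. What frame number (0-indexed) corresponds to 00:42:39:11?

61427

Total seconds to the label: (0 × 3600 + 42 × 60 + 39) = 2559.
Frame index = 2559 × 24 + 11 = 61427.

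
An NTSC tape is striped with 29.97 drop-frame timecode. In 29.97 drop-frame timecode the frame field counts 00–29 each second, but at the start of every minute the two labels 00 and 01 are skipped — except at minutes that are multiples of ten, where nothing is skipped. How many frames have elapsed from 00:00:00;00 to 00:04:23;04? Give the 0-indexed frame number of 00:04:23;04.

7886

Complete 10-minute blocks: 0, each 17982 frames → 0.
Remaining 4 whole minutes in the current block: 1800 + 3 × 1798 = 7194 frames.
Within the current minute: 23 × 30 + 4 − 2 = 692 (labels ;00/;01 skipped at this minute). Total = 0 + 7194 + 692 = 7886.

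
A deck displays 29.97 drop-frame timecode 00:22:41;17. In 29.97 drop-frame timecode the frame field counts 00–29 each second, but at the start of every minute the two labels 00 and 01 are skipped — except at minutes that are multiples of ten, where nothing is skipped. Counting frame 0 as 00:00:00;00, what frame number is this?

40807

Complete 10-minute blocks: 2, each 17982 frames → 35964.
Remaining 2 whole minutes in the current block: 1800 + 1 × 1798 = 3598 frames.
Within the current minute: 41 × 30 + 17 − 2 = 1245 (labels ;00/;01 skipped at this minute). Total = 35964 + 3598 + 1245 = 40807.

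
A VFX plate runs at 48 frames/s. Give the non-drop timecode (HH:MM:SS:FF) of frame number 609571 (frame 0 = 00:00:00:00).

609571 ÷ 48 = 12699 full seconds, remainder 19 frames.
12699 s = 3 h 31 min 39 s.
Timecode: 03:31:39:19.

03:31:39:19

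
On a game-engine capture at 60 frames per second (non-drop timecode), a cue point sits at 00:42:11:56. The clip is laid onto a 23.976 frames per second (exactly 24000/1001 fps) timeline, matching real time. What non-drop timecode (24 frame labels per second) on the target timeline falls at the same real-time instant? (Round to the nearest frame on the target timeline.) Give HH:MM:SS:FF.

Source frame index: (0×3600 + 42×60 + 11) × 60 + 56 = 151916.
Real time: 151916 / (60) = 37979/15 s.
Target frame: (37979/15) × (24000/1001) = 60766400/1001 ≈ 60705.694 → 60706.
At 24 labels/s: frame 60706 → 00:42:09:10.

00:42:09:10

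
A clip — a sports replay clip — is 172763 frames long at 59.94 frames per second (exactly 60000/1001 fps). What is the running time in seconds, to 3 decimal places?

2882.263 seconds

Running time = 172763 × 1001/60000 = 172935763/60000 s ≈ 2882.263 s.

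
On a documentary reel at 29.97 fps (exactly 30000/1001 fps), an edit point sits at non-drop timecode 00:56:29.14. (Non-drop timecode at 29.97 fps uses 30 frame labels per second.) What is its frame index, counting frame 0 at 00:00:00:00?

Total seconds to the label: (0 × 3600 + 56 × 60 + 29) = 3389.
Frame index = 3389 × 30 + 14 = 101684.

frame 101684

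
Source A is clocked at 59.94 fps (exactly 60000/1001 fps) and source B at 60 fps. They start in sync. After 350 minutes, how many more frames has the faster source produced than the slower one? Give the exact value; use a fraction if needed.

180000/143 frames

350 min = 21000 s.
A emits 60000/1001 × 21000 = 180000000/143 frames; B emits 60 × 21000 = 1260000.
Difference = 180000/143 frames (≈ 1258.7413); B is ahead of A.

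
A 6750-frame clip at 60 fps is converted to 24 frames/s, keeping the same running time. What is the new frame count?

Target frames = source frames × (target rate / source rate) = 6750 × (24)/(60) = 6750 × 2/5 = 2700.

2700 frames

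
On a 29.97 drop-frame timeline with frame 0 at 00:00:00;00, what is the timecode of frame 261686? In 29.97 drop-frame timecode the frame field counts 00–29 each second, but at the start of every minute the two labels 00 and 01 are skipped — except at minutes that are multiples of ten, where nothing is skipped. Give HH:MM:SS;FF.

Ten DF minutes hold 17982 frames, so frame 261686 lies in block 14 (frames 251748–269729) with 9938 frames into that block.
The block's first minute is 1800 frames and the rest 1798 each; 9938 frames reaches minute 5, so 14 × 18 + 5 × 2 = 262 labels have been skipped so far.
Adding those back, label number 261686 + 262 = 261948 at 30 labels/s is 8731 s + 18 f = 2 h 25 min 31 s frame 18, i.e. 02:25:31;18.

02:25:31;18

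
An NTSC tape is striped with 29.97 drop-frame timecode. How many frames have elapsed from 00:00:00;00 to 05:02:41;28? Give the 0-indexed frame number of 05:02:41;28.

544314

Complete 10-minute blocks: 30, each 17982 frames → 539460.
Remaining 2 whole minutes in the current block: 1800 + 1 × 1798 = 3598 frames.
Within the current minute: 41 × 30 + 28 − 2 = 1256 (labels ;00/;01 skipped at this minute). Total = 539460 + 3598 + 1256 = 544314.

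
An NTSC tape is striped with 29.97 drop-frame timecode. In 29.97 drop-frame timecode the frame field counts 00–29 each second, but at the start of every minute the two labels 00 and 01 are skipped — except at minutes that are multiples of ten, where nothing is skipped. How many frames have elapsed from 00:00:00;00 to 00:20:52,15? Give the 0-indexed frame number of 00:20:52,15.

37539

Complete 10-minute blocks: 2, each 17982 frames → 35964.
Remaining 0 whole minutes in the current block: 0 frames.
Within the current minute: 52 × 30 + 15 = 1575. Total = 35964 + 0 + 1575 = 37539.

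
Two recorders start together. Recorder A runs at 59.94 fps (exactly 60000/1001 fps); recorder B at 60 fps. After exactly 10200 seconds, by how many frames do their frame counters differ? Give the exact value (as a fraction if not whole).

A emits 60000/1001 × 10200 = 612000000/1001 frames; B emits 60 × 10200 = 612000.
Difference = 612000/1001 frames (≈ 611.3886); B is ahead of A.

612000/1001 frames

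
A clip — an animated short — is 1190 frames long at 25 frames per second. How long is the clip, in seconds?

47.6 seconds

Running time = 1190 / (25) = 47.6 s.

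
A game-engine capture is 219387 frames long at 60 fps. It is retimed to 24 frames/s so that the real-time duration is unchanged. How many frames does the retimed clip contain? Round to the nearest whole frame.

87755 frames

Frames at target rate = 219387 × (24) / (60) = 438774/5 ≈ 87754.800.
Nearest whole frame: 87755.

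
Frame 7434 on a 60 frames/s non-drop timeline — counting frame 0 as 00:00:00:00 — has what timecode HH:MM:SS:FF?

7434 ÷ 60 = 123 full seconds, remainder 54 frames.
123 s = 0 h 2 min 3 s.
Timecode: 00:02:03:54.

00:02:03:54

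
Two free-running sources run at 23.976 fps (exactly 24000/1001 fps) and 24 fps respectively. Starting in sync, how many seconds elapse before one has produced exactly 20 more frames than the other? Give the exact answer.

5005/6 seconds

The gap grows by |24 − 24000/1001| = 24/1001 frames per second.
Time for a 20-frame gap: 20 ÷ (24/1001) = 5005/6 s.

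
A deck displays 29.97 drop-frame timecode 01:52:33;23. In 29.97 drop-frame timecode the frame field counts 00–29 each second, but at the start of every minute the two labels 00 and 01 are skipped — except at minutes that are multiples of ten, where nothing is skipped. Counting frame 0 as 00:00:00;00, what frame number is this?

202411

As if non-drop at 30 labels/s: (1 × 3600 + 52 × 60 + 33) × 30 + 23 = 202613.
Minute boundaries passed: 112; those not divisible by 10: 112 − 11 = 101; dropped labels = 2 × 101 = 202.
Actual frame index = 202613 − 202 = 202411.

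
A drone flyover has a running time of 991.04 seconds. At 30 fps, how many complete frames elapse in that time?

Frames = 991.04 × 30 = 148656/5 ≈ 29731.2000.
Complete frames: 29731.

29731 frames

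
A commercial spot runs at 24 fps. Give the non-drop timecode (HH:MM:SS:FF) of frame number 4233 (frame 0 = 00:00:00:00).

4233 ÷ 24 = 176 full seconds, remainder 9 frames.
176 s = 0 h 2 min 56 s.
Timecode: 00:02:56:09.

00:02:56:09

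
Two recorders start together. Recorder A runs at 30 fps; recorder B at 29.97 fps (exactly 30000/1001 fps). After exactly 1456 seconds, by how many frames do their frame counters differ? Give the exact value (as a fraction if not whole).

480/11 frames

A emits 30 × 1456 = 43680 frames; B emits 30000/1001 × 1456 = 480000/11.
Difference = 480/11 frames (≈ 43.6364); B is behind A.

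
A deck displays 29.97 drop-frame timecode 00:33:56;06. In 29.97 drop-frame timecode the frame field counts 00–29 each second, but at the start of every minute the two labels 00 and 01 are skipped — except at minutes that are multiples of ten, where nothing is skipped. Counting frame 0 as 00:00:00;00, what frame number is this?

As if non-drop at 30 labels/s: (0 × 3600 + 33 × 60 + 56) × 30 + 6 = 61086.
Minute boundaries passed: 33; those not divisible by 10: 33 − 3 = 30; dropped labels = 2 × 30 = 60.
Actual frame index = 61086 − 60 = 61026.

61026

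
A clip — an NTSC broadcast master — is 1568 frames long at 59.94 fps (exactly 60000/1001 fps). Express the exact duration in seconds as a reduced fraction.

49049/1875 seconds

Running time = 1568 ÷ (60000/1001) = 1568 × 1001/60000 = 49049/1875 s.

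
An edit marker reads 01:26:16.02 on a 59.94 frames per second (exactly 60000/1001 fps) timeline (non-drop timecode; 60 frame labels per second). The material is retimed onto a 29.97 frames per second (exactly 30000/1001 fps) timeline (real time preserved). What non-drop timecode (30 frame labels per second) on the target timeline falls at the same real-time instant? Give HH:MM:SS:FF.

01:26:16:01

Source frame index: (1×3600 + 26×60 + 16) × 60 + 2 = 310562.
Real time: 310562 / (60000/1001) = 155436281/30000 s.
Target frame: (155436281/30000) × (30000/1001) = 155281.
At 30 labels/s: frame 155281 → 01:26:16:01.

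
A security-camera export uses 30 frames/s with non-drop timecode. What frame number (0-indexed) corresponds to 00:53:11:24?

Total seconds to the label: (0 × 3600 + 53 × 60 + 11) = 3191.
Frame index = 3191 × 30 + 24 = 95754.

95754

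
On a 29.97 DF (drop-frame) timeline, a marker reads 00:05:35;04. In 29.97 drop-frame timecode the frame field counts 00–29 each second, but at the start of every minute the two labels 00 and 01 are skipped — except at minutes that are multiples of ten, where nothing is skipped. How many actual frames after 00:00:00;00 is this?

10044

As if non-drop at 30 labels/s: (0 × 3600 + 5 × 60 + 35) × 30 + 4 = 10054.
Minute boundaries passed: 5; those not divisible by 10: 5 − 0 = 5; dropped labels = 2 × 5 = 10.
Actual frame index = 10054 − 10 = 10044.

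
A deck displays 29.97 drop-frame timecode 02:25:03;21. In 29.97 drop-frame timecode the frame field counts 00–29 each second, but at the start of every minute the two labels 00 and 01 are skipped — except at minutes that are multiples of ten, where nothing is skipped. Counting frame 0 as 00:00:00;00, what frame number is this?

260849

As if non-drop at 30 labels/s: (2 × 3600 + 25 × 60 + 3) × 30 + 21 = 261111.
Minute boundaries passed: 145; those not divisible by 10: 145 − 14 = 131; dropped labels = 2 × 131 = 262.
Actual frame index = 261111 − 262 = 260849.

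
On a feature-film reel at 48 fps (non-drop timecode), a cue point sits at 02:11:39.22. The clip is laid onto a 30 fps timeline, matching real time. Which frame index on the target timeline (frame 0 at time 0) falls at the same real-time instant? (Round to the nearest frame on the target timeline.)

frame 236984

Source frame index: (2×3600 + 11×60 + 39) × 48 + 22 = 379174.
Real time: 379174 / (48) = 189587/24 s.
Target frame: (189587/24) × (30) = 947935/4 ≈ 236983.750 → 236984.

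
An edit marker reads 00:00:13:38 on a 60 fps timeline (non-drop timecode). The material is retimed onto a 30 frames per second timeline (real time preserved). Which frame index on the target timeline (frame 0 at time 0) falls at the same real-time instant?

Source frame index: (0×3600 + 0×60 + 13) × 60 + 38 = 818.
Real time: 818 / (60) = 409/30 s.
Target frame: (409/30) × (30) = 409.

frame 409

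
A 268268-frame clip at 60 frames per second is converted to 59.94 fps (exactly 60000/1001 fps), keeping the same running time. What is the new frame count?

Target frames = source frames × (target rate / source rate) = 268268 × (60000/1001)/(60) = 268268 × 1000/1001 = 268000.

268000 frames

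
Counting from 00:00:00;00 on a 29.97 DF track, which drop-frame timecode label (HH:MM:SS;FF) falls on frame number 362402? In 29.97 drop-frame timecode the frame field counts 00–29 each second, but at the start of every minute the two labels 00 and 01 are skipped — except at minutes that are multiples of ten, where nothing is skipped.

Each 10-minute DF block holds 10 × 60 × 30 − 9 × 2 = 17982 frames. 362402 ÷ 17982 → 20 full blocks, remainder 2762.
Within the partial block the first minute is 1800 frames and each further minute 1798, so 1 further minute boundary passed. Total skipped labels = 18 × 20 + 2 × 1 = 362.
Non-drop label index = 362402 + 362 = 362764; at 30 labels/s that is 03:21:32:04, i.e. DF 03:21:32;04.

03:21:32;04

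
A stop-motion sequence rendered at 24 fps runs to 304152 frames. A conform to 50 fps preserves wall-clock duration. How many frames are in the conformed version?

Target frames = source frames × (target rate / source rate) = 304152 × (50)/(24) = 304152 × 25/12 = 633650.

633650 frames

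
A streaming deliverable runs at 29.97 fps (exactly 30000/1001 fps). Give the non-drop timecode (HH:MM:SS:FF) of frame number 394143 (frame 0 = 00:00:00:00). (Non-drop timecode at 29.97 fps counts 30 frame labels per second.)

394143 ÷ 30 = 13138 full seconds, remainder 3 frames.
13138 s = 3 h 38 min 58 s.
Timecode: 03:38:58:03.

03:38:58:03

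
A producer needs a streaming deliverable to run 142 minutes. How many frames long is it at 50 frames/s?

426000 frames

142 min = 8520 s.
Frames = 8520 × 50 = 426000.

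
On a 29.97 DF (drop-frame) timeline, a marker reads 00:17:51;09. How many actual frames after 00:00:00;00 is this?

As if non-drop at 30 labels/s: (0 × 3600 + 17 × 60 + 51) × 30 + 9 = 32139.
Minute boundaries passed: 17; those not divisible by 10: 17 − 1 = 16; dropped labels = 2 × 16 = 32.
Actual frame index = 32139 − 32 = 32107.

32107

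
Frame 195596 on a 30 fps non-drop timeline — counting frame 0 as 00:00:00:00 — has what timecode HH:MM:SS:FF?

01:48:39:26

195596 ÷ 30 = 6519 full seconds, remainder 26 frames.
6519 s = 1 h 48 min 39 s.
Timecode: 01:48:39:26.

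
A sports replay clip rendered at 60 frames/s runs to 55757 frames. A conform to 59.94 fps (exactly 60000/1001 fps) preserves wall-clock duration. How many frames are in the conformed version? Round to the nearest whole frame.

Frames at target rate = 55757 × (60000/1001) / (60) = 4289000/77 ≈ 55701.299.
Nearest whole frame: 55701.

55701 frames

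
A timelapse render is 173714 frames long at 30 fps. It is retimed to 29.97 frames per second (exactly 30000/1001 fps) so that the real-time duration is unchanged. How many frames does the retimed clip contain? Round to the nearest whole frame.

173540 frames

Frames at target rate = 173714 × (30000/1001) / (30) = 173714000/1001 ≈ 173540.460.
Nearest whole frame: 173540.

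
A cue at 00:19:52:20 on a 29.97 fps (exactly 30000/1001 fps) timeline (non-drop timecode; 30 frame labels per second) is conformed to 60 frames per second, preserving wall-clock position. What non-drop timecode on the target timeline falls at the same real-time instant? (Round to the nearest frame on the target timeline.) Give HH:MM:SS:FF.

00:19:53:52

Source frame index: (0×3600 + 19×60 + 52) × 30 + 20 = 35780.
Real time: 35780 / (30000/1001) = 1790789/1500 s.
Target frame: (1790789/1500) × (60) = 1790789/25 ≈ 71631.560 → 71632.
At 60 labels/s: frame 71632 → 00:19:53:52.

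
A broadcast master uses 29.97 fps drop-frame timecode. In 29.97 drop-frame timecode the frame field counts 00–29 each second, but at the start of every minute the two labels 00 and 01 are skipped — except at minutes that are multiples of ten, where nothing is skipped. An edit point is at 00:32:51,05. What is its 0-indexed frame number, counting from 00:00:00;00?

As if non-drop at 30 labels/s: (0 × 3600 + 32 × 60 + 51) × 30 + 5 = 59135.
Minute boundaries passed: 32; those not divisible by 10: 32 − 3 = 29; dropped labels = 2 × 29 = 58.
Actual frame index = 59135 − 58 = 59077.

59077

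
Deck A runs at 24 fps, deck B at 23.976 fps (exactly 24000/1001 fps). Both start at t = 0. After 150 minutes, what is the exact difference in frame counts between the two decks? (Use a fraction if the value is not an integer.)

216000/1001 frames

150 min = 9000 s.
A emits 24 × 9000 = 216000 frames; B emits 24000/1001 × 9000 = 216000000/1001.
Difference = 216000/1001 frames (≈ 215.7842); B is behind A.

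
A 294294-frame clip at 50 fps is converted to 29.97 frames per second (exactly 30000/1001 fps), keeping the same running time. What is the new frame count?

176400 frames

Target frames = source frames × (target rate / source rate) = 294294 × (30000/1001)/(50) = 294294 × 600/1001 = 176400.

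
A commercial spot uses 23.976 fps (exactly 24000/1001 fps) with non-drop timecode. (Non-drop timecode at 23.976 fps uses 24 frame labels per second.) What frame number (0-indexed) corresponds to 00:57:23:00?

Total seconds to the label: (0 × 3600 + 57 × 60 + 23) = 3443.
Frame index = 3443 × 24 + 0 = 82632.

frame 82632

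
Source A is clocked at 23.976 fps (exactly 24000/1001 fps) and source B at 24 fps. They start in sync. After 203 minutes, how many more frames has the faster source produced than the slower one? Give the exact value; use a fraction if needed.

203 min = 12180 s.
A emits 24000/1001 × 12180 = 41760000/143 frames; B emits 24 × 12180 = 292320.
Difference = 41760/143 frames (≈ 292.0280); B is ahead of A.

41760/143 frames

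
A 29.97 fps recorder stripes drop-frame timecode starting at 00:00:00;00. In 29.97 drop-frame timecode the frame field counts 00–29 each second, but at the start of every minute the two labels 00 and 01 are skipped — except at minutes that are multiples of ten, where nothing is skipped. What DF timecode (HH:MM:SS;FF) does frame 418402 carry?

Each 10-minute DF block holds 10 × 60 × 30 − 9 × 2 = 17982 frames. 418402 ÷ 17982 → 23 full blocks, remainder 4816.
Within the partial block the first minute is 1800 frames and each further minute 1798, so 2 further minute boundaries passed. Total skipped labels = 18 × 23 + 2 × 2 = 418.
Non-drop label index = 418402 + 418 = 418820; at 30 labels/s that is 03:52:40:20, i.e. DF 03:52:40;20.

03:52:40;20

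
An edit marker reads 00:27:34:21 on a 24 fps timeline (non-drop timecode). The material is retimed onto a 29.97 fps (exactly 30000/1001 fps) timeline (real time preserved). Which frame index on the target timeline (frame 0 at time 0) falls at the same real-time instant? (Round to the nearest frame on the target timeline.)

frame 49597

Source frame index: (0×3600 + 27×60 + 34) × 24 + 21 = 39717.
Real time: 39717 / (24) = 13239/8 s.
Target frame: (13239/8) × (30000/1001) = 49646250/1001 ≈ 49596.653 → 49597.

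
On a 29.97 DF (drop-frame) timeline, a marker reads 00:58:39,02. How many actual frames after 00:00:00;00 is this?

105466

As if non-drop at 30 labels/s: (0 × 3600 + 58 × 60 + 39) × 30 + 2 = 105572.
Minute boundaries passed: 58; those not divisible by 10: 58 − 5 = 53; dropped labels = 2 × 53 = 106.
Actual frame index = 105572 − 106 = 105466.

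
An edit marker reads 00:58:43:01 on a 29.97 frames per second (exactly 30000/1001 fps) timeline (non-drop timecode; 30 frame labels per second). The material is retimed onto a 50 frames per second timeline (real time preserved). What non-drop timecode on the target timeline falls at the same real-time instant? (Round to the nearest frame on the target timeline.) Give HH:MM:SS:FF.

00:58:46:28

Source frame index: (0×3600 + 58×60 + 43) × 30 + 1 = 105691.
Real time: 105691 / (30000/1001) = 105796691/30000 s.
Target frame: (105796691/30000) × (50) = 105796691/600 ≈ 176327.818 → 176328.
At 50 labels/s: frame 176328 → 00:58:46:28.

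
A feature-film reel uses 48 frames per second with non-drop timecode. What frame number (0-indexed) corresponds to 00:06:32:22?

18838

Total seconds to the label: (0 × 3600 + 6 × 60 + 32) = 392.
Frame index = 392 × 48 + 22 = 18838.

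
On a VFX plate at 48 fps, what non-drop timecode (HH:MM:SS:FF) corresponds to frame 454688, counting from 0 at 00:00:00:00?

02:37:52:32

454688 ÷ 48 = 9472 full seconds, remainder 32 frames.
9472 s = 2 h 37 min 52 s.
Timecode: 02:37:52:32.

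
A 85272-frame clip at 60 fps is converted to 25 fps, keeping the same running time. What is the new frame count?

35530 frames

Target frames = source frames × (target rate / source rate) = 85272 × (25)/(60) = 85272 × 5/12 = 35530.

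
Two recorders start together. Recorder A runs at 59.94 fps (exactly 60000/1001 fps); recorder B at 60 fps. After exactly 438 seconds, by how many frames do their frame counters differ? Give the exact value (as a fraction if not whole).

A emits 60000/1001 × 438 = 26280000/1001 frames; B emits 60 × 438 = 26280.
Difference = 26280/1001 frames (≈ 26.2537); B is ahead of A.

26280/1001 frames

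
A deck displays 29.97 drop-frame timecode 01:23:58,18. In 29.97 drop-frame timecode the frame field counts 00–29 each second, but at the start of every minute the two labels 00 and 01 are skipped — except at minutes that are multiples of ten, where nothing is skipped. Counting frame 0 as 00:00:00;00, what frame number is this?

Complete 10-minute blocks: 8, each 17982 frames → 143856.
Remaining 3 whole minutes in the current block: 1800 + 2 × 1798 = 5396 frames.
Within the current minute: 58 × 30 + 18 − 2 = 1756 (labels ;00/;01 skipped at this minute). Total = 143856 + 5396 + 1756 = 151008.

151008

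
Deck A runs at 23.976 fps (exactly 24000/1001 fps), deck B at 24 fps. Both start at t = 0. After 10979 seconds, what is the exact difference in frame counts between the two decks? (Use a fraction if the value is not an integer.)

263496/1001 frames

A emits 24000/1001 × 10979 = 263496000/1001 frames; B emits 24 × 10979 = 263496.
Difference = 263496/1001 frames (≈ 263.2328); B is ahead of A.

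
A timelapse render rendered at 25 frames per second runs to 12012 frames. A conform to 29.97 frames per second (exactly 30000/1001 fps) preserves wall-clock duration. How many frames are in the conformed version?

14400 frames

Target frames = source frames × (target rate / source rate) = 12012 × (30000/1001)/(25) = 12012 × 1200/1001 = 14400.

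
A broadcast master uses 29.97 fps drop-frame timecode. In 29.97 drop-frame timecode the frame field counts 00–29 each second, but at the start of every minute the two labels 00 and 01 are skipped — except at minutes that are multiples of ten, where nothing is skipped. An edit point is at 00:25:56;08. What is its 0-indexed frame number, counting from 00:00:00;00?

As if non-drop at 30 labels/s: (0 × 3600 + 25 × 60 + 56) × 30 + 8 = 46688.
Minute boundaries passed: 25; those not divisible by 10: 25 − 2 = 23; dropped labels = 2 × 23 = 46.
Actual frame index = 46688 − 46 = 46642.

46642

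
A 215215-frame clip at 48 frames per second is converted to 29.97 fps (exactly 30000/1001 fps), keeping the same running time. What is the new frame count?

Target frames = source frames × (target rate / source rate) = 215215 × (30000/1001)/(48) = 215215 × 625/1001 = 134375.

134375 frames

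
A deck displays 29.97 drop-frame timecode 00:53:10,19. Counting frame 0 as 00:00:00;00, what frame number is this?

95623

Complete 10-minute blocks: 5, each 17982 frames → 89910.
Remaining 3 whole minutes in the current block: 1800 + 2 × 1798 = 5396 frames.
Within the current minute: 10 × 30 + 19 − 2 = 317 (labels ;00/;01 skipped at this minute). Total = 89910 + 5396 + 317 = 95623.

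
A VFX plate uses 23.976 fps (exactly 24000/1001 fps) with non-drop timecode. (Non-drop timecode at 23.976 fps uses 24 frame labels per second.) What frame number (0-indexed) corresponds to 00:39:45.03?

Total seconds to the label: (0 × 3600 + 39 × 60 + 45) = 2385.
Frame index = 2385 × 24 + 3 = 57243.

57243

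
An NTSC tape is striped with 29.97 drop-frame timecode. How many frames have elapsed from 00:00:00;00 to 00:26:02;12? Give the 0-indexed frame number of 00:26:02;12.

As if non-drop at 30 labels/s: (0 × 3600 + 26 × 60 + 2) × 30 + 12 = 46872.
Minute boundaries passed: 26; those not divisible by 10: 26 − 2 = 24; dropped labels = 2 × 24 = 48.
Actual frame index = 46872 − 48 = 46824.

46824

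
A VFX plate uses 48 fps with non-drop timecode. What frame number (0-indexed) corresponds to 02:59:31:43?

Total seconds to the label: (2 × 3600 + 59 × 60 + 31) = 10771.
Frame index = 10771 × 48 + 43 = 517051.

frame 517051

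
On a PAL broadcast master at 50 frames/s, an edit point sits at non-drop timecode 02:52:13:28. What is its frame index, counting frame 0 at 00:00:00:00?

516678

Total seconds to the label: (2 × 3600 + 52 × 60 + 13) = 10333.
Frame index = 10333 × 50 + 28 = 516678.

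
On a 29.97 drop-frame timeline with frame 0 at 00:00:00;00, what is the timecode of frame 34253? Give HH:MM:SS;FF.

Each 10-minute DF block holds 10 × 60 × 30 − 9 × 2 = 17982 frames. 34253 ÷ 17982 → 1 full block, remainder 16271.
Within the partial block the first minute is 1800 frames and each further minute 1798, so 9 further minute boundaries passed. Total skipped labels = 18 × 1 + 2 × 9 = 36.
Non-drop label index = 34253 + 36 = 34289; at 30 labels/s that is 00:19:02:29, i.e. DF 00:19:02;29.

00:19:02;29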